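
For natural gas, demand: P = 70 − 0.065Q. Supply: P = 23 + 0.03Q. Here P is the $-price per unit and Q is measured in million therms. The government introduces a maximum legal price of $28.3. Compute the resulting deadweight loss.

$4805.51 million

Competitive equilibrium: 70 − 0.065Q = 23 + 0.03Q → Q* = 494.7368, P* = 37.8421.
At the ceiling P = 28.3, quantity supplied = (28.3 − 23)/0.03 = 176.6667.
Willingness to pay at Q' = 176.6667: 70 − 0.065·176.6667 = 58.5167.
ΔQ = 494.7368 − 176.6667 = 318.0701; wedge = 58.5167 − 28.3 = 30.2167.
DWL = ½ × 318.0701 × 30.2167 = $4805.51 million.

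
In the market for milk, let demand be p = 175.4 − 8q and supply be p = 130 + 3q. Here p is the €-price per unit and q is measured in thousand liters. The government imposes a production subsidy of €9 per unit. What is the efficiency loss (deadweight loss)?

€3.68 thousand

Competitive equilibrium: 175.4 − 8q = 130 + 3q → q* = 4.1273, p* = 142.3818.
The subsidy lowers effective supply by 9: p = 121 + 3q.
New quantity: 175.4 − 8q = 121 + 3q → q' = 4.9455.
Overproduction Δq = 4.9455 − 4.1273 = 0.8182; wedge = subsidy = 9.
The triangle = ½ × 0.8182 × 9 = €3.68 thousand.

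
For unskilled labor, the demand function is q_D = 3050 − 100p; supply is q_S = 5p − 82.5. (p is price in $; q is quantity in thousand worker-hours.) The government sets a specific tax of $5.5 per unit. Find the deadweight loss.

In inverse form: demand p = 30.5 − 0.01q, supply p = 16.5 + 0.2q.
Competitive equilibrium: 30.5 − 0.01q = 16.5 + 0.2q → q* = 66.6667, p* = 29.8333.
With the tax, the buyer price exceeds the seller price by 5.5: (30.5 − 0.01q) − (16.5 + 0.2q) = 5.5 → q' = 40.4762.
Δq = 66.6667 − 40.4762 = 26.1905; the wedge equals the tax, 5.5.
The triangle = ½ × 26.1905 × 5.5 = $72.02 thousand.

$72.02 thousand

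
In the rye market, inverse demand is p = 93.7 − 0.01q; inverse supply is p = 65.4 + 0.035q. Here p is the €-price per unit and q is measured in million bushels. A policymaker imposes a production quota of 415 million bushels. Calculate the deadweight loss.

€1029.34 million

Competitive equilibrium: 93.7 − 0.01q = 65.4 + 0.035q → q* = 628.8889, p* = 87.4111.
At q = 415: demand price = 93.7 − 0.01·415 = 89.55; supply price = 65.4 + 0.035·415 = 79.925.
Δq = 628.8889 − 415 = 213.8889; wedge = 89.55 − 79.925 = 9.625.
Welfare loss = ½ × 213.8889 × 9.625 = €1029.34 million.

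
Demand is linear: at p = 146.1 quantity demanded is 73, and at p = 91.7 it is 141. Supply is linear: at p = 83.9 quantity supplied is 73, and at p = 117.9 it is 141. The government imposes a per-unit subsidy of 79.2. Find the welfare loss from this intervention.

Demand slope = (91.7 − 146.1)/(141 − 73) = −0.8, so p = 204.5 − 0.8q.
Supply slope = (117.9 − 83.9)/(141 − 73) = 0.5, so p = 47.4 + 0.5q.
Competitive equilibrium: 204.5 − 0.8q = 47.4 + 0.5q → q* = 120.8462, p* = 107.8231.
The subsidy lowers effective supply by 79.2: p = 0.5q − 31.8.
New quantity: 204.5 − 0.8q = 0.5q − 31.8 → q' = 181.7692.
Overproduction Δq = 181.7692 − 120.8462 = 60.923; wedge = subsidy = 79.2.
Deadweight loss = ½ × 60.923 × 79.2 = 2412.55.

2412.55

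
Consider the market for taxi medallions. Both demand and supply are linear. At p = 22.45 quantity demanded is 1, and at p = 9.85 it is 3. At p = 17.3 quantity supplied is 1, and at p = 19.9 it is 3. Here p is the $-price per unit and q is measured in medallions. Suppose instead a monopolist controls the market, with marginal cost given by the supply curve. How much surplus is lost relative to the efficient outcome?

$2.20

Demand slope = (9.85 − 22.45)/(3 − 1) = −6.3, so p = 28.75 − 6.3q.
Supply slope = (19.9 − 17.3)/(3 − 1) = 1.3, so p = 16 + 1.3q.
Competitive equilibrium: 28.75 − 6.3q = 16 + 1.3q → q* = 1.6776, p* = 18.1809.
Marginal revenue: MR = 28.75 − 12.6q. Set MR = MC: 28.75 − 12.6q = 16 + 1.3q → q_m = 0.9173.
Price p_m = 28.75 − 6.3·0.9173 = 22.971; MC(q_m) = 16 + 1.3·0.9173 = 17.1925.
Competitive q* = 1.6776, so Δq = 0.7603; wedge = 22.971 − 17.1925 = 5.7785.
Welfare loss = ½ × 0.7603 × 5.7785 = $2.20.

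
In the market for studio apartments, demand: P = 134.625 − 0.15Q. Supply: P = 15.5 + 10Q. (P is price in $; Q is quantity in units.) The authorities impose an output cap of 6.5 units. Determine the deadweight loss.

Competitive equilibrium: 134.625 − 0.15Q = 15.5 + 10Q → Q* = 11.7365, P* = 132.8645.
At Q = 6.5: demand price = 134.625 − 0.15·6.5 = 133.65; supply price = 15.5 + 10·6.5 = 80.5.
ΔQ = 11.7365 − 6.5 = 5.2365; wedge = 133.65 − 80.5 = 53.15.
DWL = ½ × 5.2365 × 53.15 = $139.16.

$139.16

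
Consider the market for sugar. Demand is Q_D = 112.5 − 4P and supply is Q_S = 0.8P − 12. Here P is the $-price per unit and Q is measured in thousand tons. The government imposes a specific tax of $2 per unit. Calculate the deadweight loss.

In inverse form: demand P = 28.125 − 0.25Q, supply P = 15 + 1.25Q.
Competitive equilibrium: 28.125 − 0.25Q = 15 + 1.25Q → Q* = 8.75, P* = 25.9375.
With the tax, the buyer price exceeds the seller price by 2: (28.125 − 0.25Q) − (15 + 1.25Q) = 2 → Q' = 7.4167.
ΔQ = 8.75 − 7.4167 = 1.3333; the wedge equals the tax, 2.
DWL = ½ × 1.3333 × 2 = $1.33 thousand.

$1.33 thousand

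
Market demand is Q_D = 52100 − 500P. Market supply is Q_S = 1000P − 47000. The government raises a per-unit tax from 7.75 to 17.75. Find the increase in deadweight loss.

42500

In inverse form: demand P = 104.2 − 0.002Q, supply P = 47 + 0.001Q.
Competitive equilibrium: 104.2 − 0.002Q = 47 + 0.001Q → Q* = 19066.6667, P* = 66.0667.
For a per-unit tax t: ΔQ = t/0.003, so DWL = ½·t·(t/0.003) = t²/0.006.
At t = 7.75: DWL = 10010.417. At t = 17.75: DWL = 52510.417.
Increase = 52510.417 − 10010.417 = 42500.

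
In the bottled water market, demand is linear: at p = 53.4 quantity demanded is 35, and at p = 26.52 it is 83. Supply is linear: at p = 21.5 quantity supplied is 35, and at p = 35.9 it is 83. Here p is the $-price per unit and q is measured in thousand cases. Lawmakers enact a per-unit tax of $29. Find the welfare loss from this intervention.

$488.95 thousand

Demand slope = (26.52 − 53.4)/(83 − 35) = −0.56, so p = 73 − 0.56q.
Supply slope = (35.9 − 21.5)/(83 − 35) = 0.3, so p = 11 + 0.3q.
Competitive equilibrium: 73 − 0.56q = 11 + 0.3q → q* = 72.093, p* = 32.6279.
With the tax, the buyer price exceeds the seller price by 29: (73 − 0.56q) − (11 + 0.3q) = 29 → q' = 38.3721.
Δq = 72.093 − 38.3721 = 33.7209; the wedge equals the tax, 29.
Welfare loss = ½ × 33.7209 × 29 = $488.95 thousand.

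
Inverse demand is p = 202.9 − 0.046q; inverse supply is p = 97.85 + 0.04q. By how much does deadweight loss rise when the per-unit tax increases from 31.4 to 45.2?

Competitive equilibrium: 202.9 − 0.046q = 97.85 + 0.04q → q* = 1221.5116, p* = 146.7105.
For a per-unit tax t: Δq = t/0.086, so DWL = ½·t·(t/0.086) = t²/0.172.
At t = 31.4: DWL = 5732.326. At t = 45.2: DWL = 11878.14.
Increase = 11878.14 − 5732.326 = 6145.81.

6145.81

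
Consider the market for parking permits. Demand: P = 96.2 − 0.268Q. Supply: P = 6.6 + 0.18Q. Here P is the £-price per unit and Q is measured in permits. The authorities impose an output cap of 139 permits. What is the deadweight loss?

£833.504

Competitive equilibrium: 96.2 − 0.268Q = 6.6 + 0.18Q → Q* = 200, P* = 42.6.
At Q = 139: demand price = 96.2 − 0.268·139 = 58.948; supply price = 6.6 + 0.18·139 = 31.62.
ΔQ = 200 − 139 = 61; wedge = 58.948 − 31.62 = 27.328.
DWL = ½ × 61 × 27.328 = £833.504.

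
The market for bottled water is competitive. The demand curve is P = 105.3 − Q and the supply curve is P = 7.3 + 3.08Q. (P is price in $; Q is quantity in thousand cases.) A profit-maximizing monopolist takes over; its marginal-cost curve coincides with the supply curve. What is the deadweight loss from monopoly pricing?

Competitive equilibrium: 105.3 − Q = 7.3 + 3.08Q → Q* = 24.0196, P* = 81.2804.
Marginal revenue: MR = 105.3 − 2Q. Set MR = MC: 105.3 − 2Q = 7.3 + 3.08Q → Q_m = 19.2913.
Price P_m = 105.3 − 1·19.2913 = 86.0087; MC(Q_m) = 7.3 + 3.08·19.2913 = 66.7172.
Competitive Q* = 24.0196, so ΔQ = 4.7283; wedge = 86.0087 − 66.7172 = 19.2915.
Welfare loss = ½ × 4.7283 × 19.2915 = $45.61 thousand.

$45.61 thousand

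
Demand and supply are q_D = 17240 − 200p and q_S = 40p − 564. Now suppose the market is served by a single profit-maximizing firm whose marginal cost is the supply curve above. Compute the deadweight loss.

1768.17

In inverse form: demand p = 86.2 − 0.005q, supply p = 14.1 + 0.025q.
Competitive equilibrium: 86.2 − 0.005q = 14.1 + 0.025q → q* = 2403.3333, p* = 74.1833.
Marginal revenue: MR = 86.2 − 0.01q. Set MR = MC: 86.2 − 0.01q = 14.1 + 0.025q → q_m = 2060.
Price p_m = 86.2 − 0.005·2060 = 75.9; MC(q_m) = 14.1 + 0.025·2060 = 65.6.
Competitive q* = 2403.3333, so Δq = 343.3333; wedge = 75.9 − 65.6 = 10.3.
DWL = ½ × 343.3333 × 10.3 = 1768.17.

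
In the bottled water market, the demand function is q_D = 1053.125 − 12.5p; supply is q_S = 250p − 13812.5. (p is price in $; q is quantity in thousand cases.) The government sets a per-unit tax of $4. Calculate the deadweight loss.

In inverse form: demand p = 84.25 − 0.08q, supply p = 55.25 + 0.004q.
Competitive equilibrium: 84.25 − 0.08q = 55.25 + 0.004q → q* = 345.2381, p* = 56.631.
With the tax, the buyer price exceeds the seller price by 4: (84.25 − 0.08q) − (55.25 + 0.004q) = 4 → q' = 297.619.
Δq = 345.2381 − 297.619 = 47.6191; the wedge equals the tax, 4.
DWL = ½ × 47.6191 × 4 = $95.24 thousand.

$95.24 thousand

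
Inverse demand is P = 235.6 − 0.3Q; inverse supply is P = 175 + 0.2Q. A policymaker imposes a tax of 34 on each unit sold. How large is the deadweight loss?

Competitive equilibrium: 235.6 − 0.3Q = 175 + 0.2Q → Q* = 121.2, P* = 199.24.
With the tax, the buyer price exceeds the seller price by 34: (235.6 − 0.3Q) − (175 + 0.2Q) = 34 → Q' = 53.2.
ΔQ = 121.2 − 53.2 = 68; the wedge equals the tax, 34.
Deadweight loss = ½ × 68 × 34 = 1156.

1156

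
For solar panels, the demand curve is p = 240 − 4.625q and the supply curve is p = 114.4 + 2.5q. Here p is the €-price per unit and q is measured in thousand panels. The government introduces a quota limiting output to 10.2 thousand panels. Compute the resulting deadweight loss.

€196.57 thousand

Competitive equilibrium: 240 − 4.625q = 114.4 + 2.5q → q* = 17.6281, p* = 158.4702.
At q = 10.2: demand price = 240 − 4.625·10.2 = 192.825; supply price = 114.4 + 2.5·10.2 = 139.9.
Δq = 17.6281 − 10.2 = 7.4281; wedge = 192.825 − 139.9 = 52.925.
Deadweight loss = ½ × 7.4281 × 52.925 = €196.57 thousand.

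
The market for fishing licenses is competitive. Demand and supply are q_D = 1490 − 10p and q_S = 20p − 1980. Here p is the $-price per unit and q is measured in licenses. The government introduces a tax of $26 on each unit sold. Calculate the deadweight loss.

In inverse form: demand p = 149 − 0.1q, supply p = 99 + 0.05q.
Competitive equilibrium: 149 − 0.1q = 99 + 0.05q → q* = 333.3333, p* = 115.6667.
With the tax, the buyer price exceeds the seller price by 26: (149 − 0.1q) − (99 + 0.05q) = 26 → q' = 160.
Δq = 333.3333 − 160 = 173.3333; the wedge equals the tax, 26.
The triangle = ½ × 173.3333 × 26 = $2253.33.

$2253.33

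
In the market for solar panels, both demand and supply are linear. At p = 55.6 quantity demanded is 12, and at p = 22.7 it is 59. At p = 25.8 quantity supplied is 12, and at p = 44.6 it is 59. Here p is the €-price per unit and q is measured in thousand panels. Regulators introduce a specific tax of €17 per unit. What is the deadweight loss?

Demand slope = (22.7 − 55.6)/(59 − 12) = −0.7, so p = 64 − 0.7q.
Supply slope = (44.6 − 25.8)/(59 − 12) = 0.4, so p = 21 + 0.4q.
Competitive equilibrium: 64 − 0.7q = 21 + 0.4q → q* = 39.0909, p* = 36.6364.
With the tax, the buyer price exceeds the seller price by 17: (64 − 0.7q) − (21 + 0.4q) = 17 → q' = 23.6364.
Δq = 39.0909 − 23.6364 = 15.4545; the wedge equals the tax, 17.
The triangle = ½ × 15.4545 × 17 = €131.36 thousand.

€131.36 thousand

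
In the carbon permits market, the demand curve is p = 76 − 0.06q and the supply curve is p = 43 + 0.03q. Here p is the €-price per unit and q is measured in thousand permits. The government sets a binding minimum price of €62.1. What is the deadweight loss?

Competitive equilibrium: 76 − 0.06q = 43 + 0.03q → q* = 366.6667, p* = 54.
At the floor p = 62.1, quantity demanded = (76 − 62.1)/0.06 = 231.6667.
Sellers' marginal cost at q' = 231.6667: 43 + 0.03·231.6667 = 49.95.
Δq = 366.6667 − 231.6667 = 135; wedge = 62.1 − 49.95 = 12.15.
Welfare loss = ½ × 135 × 12.15 = €820.125 thousand.

€820.125 thousand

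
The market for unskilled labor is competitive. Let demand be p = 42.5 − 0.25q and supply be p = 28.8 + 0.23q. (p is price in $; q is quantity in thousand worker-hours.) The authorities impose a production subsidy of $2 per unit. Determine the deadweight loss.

Competitive equilibrium: 42.5 − 0.25q = 28.8 + 0.23q → q* = 28.5417, p* = 35.3646.
The subsidy lowers effective supply by 2: p = 26.8 + 0.23q.
New quantity: 42.5 − 0.25q = 26.8 + 0.23q → q' = 32.7083.
Overproduction Δq = 32.7083 − 28.5417 = 4.1666; wedge = subsidy = 2.
Welfare loss = ½ × 4.1666 × 2 = $4.17 thousand.

$4.17 thousand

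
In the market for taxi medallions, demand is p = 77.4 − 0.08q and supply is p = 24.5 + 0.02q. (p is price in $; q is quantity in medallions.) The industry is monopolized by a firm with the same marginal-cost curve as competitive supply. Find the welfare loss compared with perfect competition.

$2763.86

Competitive equilibrium: 77.4 − 0.08q = 24.5 + 0.02q → q* = 529, p* = 35.08.
Marginal revenue: MR = 77.4 − 0.16q. Set MR = MC: 77.4 − 0.16q = 24.5 + 0.02q → q_m = 293.8889.
Price p_m = 77.4 − 0.08·293.8889 = 53.8889; MC(q_m) = 24.5 + 0.02·293.8889 = 30.3778.
Competitive q* = 529, so Δq = 235.1111; wedge = 53.8889 − 30.3778 = 23.5111.
The triangle = ½ × 235.1111 × 23.5111 = $2763.86.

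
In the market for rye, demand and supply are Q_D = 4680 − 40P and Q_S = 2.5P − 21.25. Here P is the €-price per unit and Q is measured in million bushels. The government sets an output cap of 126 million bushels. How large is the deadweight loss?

In inverse form: demand P = 117 − 0.025Q, supply P = 8.5 + 0.4Q.
Competitive equilibrium: 117 − 0.025Q = 8.5 + 0.4Q → Q* = 255.2941, P* = 110.6176.
At Q = 126: demand price = 117 − 0.025·126 = 113.85; supply price = 8.5 + 0.4·126 = 58.9.
ΔQ = 255.2941 − 126 = 129.2941; wedge = 113.85 − 58.9 = 54.95.
Deadweight loss = ½ × 129.2941 × 54.95 = €3552.36 million.

€3552.36 million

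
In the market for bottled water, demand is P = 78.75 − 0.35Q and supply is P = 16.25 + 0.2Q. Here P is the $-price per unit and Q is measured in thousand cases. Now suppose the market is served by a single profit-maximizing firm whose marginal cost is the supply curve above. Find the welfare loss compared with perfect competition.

Competitive equilibrium: 78.75 − 0.35Q = 16.25 + 0.2Q → Q* = 113.63636, P* = 38.97727.
Marginal revenue: MR = 78.75 − 0.7Q. Set MR = MC: 78.75 − 0.7Q = 16.25 + 0.2Q → Q_m = 69.44444.
Price P_m = 78.75 − 0.35·69.44444 = 54.44445; MC(Q_m) = 16.25 + 0.2·69.44444 = 30.13889.
Competitive Q* = 113.63636, so ΔQ = 44.19192; wedge = 54.44445 − 30.13889 = 24.30556.
Deadweight loss = ½ × 44.19192 × 24.30556 = $537.05 thousand.

$537.05 thousand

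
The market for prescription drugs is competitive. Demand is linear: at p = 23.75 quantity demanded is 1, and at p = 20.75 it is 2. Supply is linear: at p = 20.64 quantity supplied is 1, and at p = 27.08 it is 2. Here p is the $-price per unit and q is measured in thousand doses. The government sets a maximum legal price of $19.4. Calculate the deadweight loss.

$1.29 thousand

Demand slope = (20.75 − 23.75)/(2 − 1) = −3, so p = 26.75 − 3q.
Supply slope = (27.08 − 20.64)/(2 − 1) = 6.44, so p = 14.2 + 6.44q.
Competitive equilibrium: 26.75 − 3q = 14.2 + 6.44q → q* = 1.3294, p* = 22.7617.
At the ceiling p = 19.4, quantity supplied = (19.4 − 14.2)/6.44 = 0.8075.
Willingness to pay at q' = 0.8075: 26.75 − 3·0.8075 = 24.3275.
Δq = 1.3294 − 0.8075 = 0.5219; wedge = 24.3275 − 19.4 = 4.9275.
Deadweight loss = ½ × 0.5219 × 4.9275 = $1.29 thousand.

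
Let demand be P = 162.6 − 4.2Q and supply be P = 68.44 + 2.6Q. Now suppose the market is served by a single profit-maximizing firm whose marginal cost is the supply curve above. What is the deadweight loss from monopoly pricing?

95.04

Competitive equilibrium: 162.6 − 4.2Q = 68.44 + 2.6Q → Q* = 13.8471, P* = 104.4424.
Marginal revenue: MR = 162.6 − 8.4Q. Set MR = MC: 162.6 − 8.4Q = 68.44 + 2.6Q → Q_m = 8.56.
Price P_m = 162.6 − 4.2·8.56 = 126.648; MC(Q_m) = 68.44 + 2.6·8.56 = 90.696.
Competitive Q* = 13.8471, so ΔQ = 5.2871; wedge = 126.648 − 90.696 = 35.952.
DWL = ½ × 5.2871 × 35.952 = 95.04.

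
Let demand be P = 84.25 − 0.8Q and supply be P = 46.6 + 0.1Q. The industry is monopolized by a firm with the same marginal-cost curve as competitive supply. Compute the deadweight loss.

Competitive equilibrium: 84.25 − 0.8Q = 46.6 + 0.1Q → Q* = 41.8333, P* = 50.7833.
Marginal revenue: MR = 84.25 − 1.6Q. Set MR = MC: 84.25 − 1.6Q = 46.6 + 0.1Q → Q_m = 22.1471.
Price P_m = 84.25 − 0.8·22.1471 = 66.5323; MC(Q_m) = 46.6 + 0.1·22.1471 = 48.8147.
Competitive Q* = 41.8333, so ΔQ = 19.6862; wedge = 66.5323 − 48.8147 = 17.7176.
Deadweight loss = ½ × 19.6862 × 17.7176 = 174.40.

174.40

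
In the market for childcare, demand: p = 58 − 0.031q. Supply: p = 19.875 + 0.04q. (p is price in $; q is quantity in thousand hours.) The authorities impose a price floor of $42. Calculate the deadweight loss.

Competitive equilibrium: 58 − 0.031q = 19.875 + 0.04q → q* = 536.9718, p* = 41.3539.
At the floor p = 42, quantity demanded = (58 − 42)/0.031 = 516.129.
Sellers' marginal cost at q' = 516.129: 19.875 + 0.04·516.129 = 40.5202.
Δq = 536.9718 − 516.129 = 20.8428; wedge = 42 − 40.5202 = 1.4798.
Deadweight loss = ½ × 20.8428 × 1.4798 = $15.42 thousand.

$15.42 thousand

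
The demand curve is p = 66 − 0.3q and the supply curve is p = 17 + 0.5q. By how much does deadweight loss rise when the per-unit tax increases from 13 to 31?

Competitive equilibrium: 66 − 0.3q = 17 + 0.5q → q* = 61.25, p* = 47.625.
For a per-unit tax t: Δq = t/0.8, so DWL = ½·t·(t/0.8) = t²/1.6.
At t = 13: DWL = 105.625. At t = 31: DWL = 600.625.
Increase = 600.625 − 105.625 = 495.

495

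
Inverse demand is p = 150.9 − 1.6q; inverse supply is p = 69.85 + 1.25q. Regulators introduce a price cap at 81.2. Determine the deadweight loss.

Competitive equilibrium: 150.9 − 1.6q = 69.85 + 1.25q → q* = 28.4386, p* = 105.3982.
At the ceiling p = 81.2, quantity supplied = (81.2 − 69.85)/1.25 = 9.08.
Willingness to pay at q' = 9.08: 150.9 − 1.6·9.08 = 136.372.
Δq = 28.4386 − 9.08 = 19.3586; wedge = 136.372 − 81.2 = 55.172.
Deadweight loss = ½ × 19.3586 × 55.172 = 534.03.

534.03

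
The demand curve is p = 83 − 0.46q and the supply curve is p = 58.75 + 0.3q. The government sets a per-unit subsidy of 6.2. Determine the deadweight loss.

25.29

Competitive equilibrium: 83 − 0.46q = 58.75 + 0.3q → q* = 31.9079, p* = 68.3224.
The subsidy lowers effective supply by 6.2: p = 52.55 + 0.3q.
New quantity: 83 − 0.46q = 52.55 + 0.3q → q' = 40.0658.
Overproduction Δq = 40.0658 − 31.9079 = 8.1579; wedge = subsidy = 6.2.
DWL = ½ × 8.1579 × 6.2 = 25.29.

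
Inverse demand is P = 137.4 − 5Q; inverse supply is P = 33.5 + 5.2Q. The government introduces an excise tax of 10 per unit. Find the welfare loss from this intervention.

4.90

Competitive equilibrium: 137.4 − 5Q = 33.5 + 5.2Q → Q* = 10.1863, P* = 86.4686.
With the tax, the buyer price exceeds the seller price by 10: (137.4 − 5Q) − (33.5 + 5.2Q) = 10 → Q' = 9.2059.
ΔQ = 10.1863 − 9.2059 = 0.9804; the wedge equals the tax, 10.
The triangle = ½ × 0.9804 × 10 = 4.90.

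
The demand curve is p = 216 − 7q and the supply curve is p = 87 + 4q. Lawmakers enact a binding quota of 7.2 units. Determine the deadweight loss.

Competitive equilibrium: 216 − 7q = 87 + 4q → q* = 11.7273, p* = 133.9091.
At q = 7.2: demand price = 216 − 7·7.2 = 165.6; supply price = 87 + 4·7.2 = 115.8.
Δq = 11.7273 − 7.2 = 4.5273; wedge = 165.6 − 115.8 = 49.8.
DWL = ½ × 4.5273 × 49.8 = 112.73.

112.73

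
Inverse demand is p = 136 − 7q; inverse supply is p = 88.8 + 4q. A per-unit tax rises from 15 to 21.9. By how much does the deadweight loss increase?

Competitive equilibrium: 136 − 7q = 88.8 + 4q → q* = 4.2909, p* = 105.9636.
For a per-unit tax t: Δq = t/11, so DWL = ½·t·(t/11) = t²/22.
At t = 15: DWL = 10.227. At t = 21.9: DWL = 21.8.
Increase = 21.8 − 10.227 = 11.57.

11.57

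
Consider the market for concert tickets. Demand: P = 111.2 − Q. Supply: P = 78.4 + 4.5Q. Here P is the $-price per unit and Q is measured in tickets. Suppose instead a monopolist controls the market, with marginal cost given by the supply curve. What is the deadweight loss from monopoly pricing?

Competitive equilibrium: 111.2 − Q = 78.4 + 4.5Q → Q* = 5.9636, P* = 105.2364.
Marginal revenue: MR = 111.2 − 2Q. Set MR = MC: 111.2 − 2Q = 78.4 + 4.5Q → Q_m = 5.0462.
Price P_m = 111.2 − 1·5.0462 = 106.1538; MC(Q_m) = 78.4 + 4.5·5.0462 = 101.1079.
Competitive Q* = 5.9636, so ΔQ = 0.9174; wedge = 106.1538 − 101.1079 = 5.0459.
DWL = ½ × 0.9174 × 5.0459 = $2.31.

$2.31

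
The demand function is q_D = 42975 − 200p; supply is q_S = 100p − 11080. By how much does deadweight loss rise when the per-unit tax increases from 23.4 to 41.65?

39572.08

In inverse form: demand p = 214.875 − 0.005q, supply p = 110.8 + 0.01q.
Competitive equilibrium: 214.875 − 0.005q = 110.8 + 0.01q → q* = 6938.3333, p* = 180.1833.
For a per-unit tax t: Δq = t/0.015, so DWL = ½·t·(t/0.015) = t²/0.03.
At t = 23.4: DWL = 18252. At t = 41.65: DWL = 57824.083.
Increase = 57824.083 − 18252 = 39572.08.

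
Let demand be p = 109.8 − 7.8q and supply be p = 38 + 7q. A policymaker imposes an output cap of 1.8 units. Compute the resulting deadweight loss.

68.90

Competitive equilibrium: 109.8 − 7.8q = 38 + 7q → q* = 4.8514, p* = 71.9595.
At q = 1.8: demand price = 109.8 − 7.8·1.8 = 95.76; supply price = 38 + 7·1.8 = 50.6.
Δq = 4.8514 − 1.8 = 3.0514; wedge = 95.76 − 50.6 = 45.16.
Welfare loss = ½ × 3.0514 × 45.16 = 68.90.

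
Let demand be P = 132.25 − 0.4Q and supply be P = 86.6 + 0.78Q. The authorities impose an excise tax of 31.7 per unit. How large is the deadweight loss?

Competitive equilibrium: 132.25 − 0.4Q = 86.6 + 0.78Q → Q* = 38.6864, P* = 116.7754.
With the tax, the buyer price exceeds the seller price by 31.7: (132.25 − 0.4Q) − (86.6 + 0.78Q) = 31.7 → Q' = 11.822.
ΔQ = 38.6864 − 11.822 = 26.8644; the wedge equals the tax, 31.7.
Welfare loss = ½ × 26.8644 × 31.7 = 425.80.

425.80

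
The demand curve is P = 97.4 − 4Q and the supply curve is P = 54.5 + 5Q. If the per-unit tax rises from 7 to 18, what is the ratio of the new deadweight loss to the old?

Competitive equilibrium: 97.4 − 4Q = 54.5 + 5Q → Q* = 4.7667, P* = 78.3333.
For a per-unit tax t: ΔQ = t/9, so DWL = ½·t·(t/9) = t²/18.
At t = 7: DWL = 2.722. At t = 18: DWL = 18.
Ratio = (18/7)² = 6.612.

6.612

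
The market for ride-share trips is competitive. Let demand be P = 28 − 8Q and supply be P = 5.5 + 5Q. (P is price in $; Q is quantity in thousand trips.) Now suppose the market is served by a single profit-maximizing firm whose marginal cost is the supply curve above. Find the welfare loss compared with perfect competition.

$2.83 thousand

Competitive equilibrium: 28 − 8Q = 5.5 + 5Q → Q* = 1.7308, P* = 14.1538.
Marginal revenue: MR = 28 − 16Q. Set MR = MC: 28 − 16Q = 5.5 + 5Q → Q_m = 1.0714.
Price P_m = 28 − 8·1.0714 = 19.4288; MC(Q_m) = 5.5 + 5·1.0714 = 10.857.
Competitive Q* = 1.7308, so ΔQ = 0.6594; wedge = 19.4288 − 10.857 = 8.5718.
Welfare loss = ½ × 0.6594 × 8.5718 = $2.83 thousand.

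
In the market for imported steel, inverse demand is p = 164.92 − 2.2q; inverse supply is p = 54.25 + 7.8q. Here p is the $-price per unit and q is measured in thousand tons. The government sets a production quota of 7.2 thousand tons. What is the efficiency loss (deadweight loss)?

Competitive equilibrium: 164.92 − 2.2q = 54.25 + 7.8q → q* = 11.067, p* = 140.5726.
At q = 7.2: demand price = 164.92 − 2.2·7.2 = 149.08; supply price = 54.25 + 7.8·7.2 = 110.41.
Δq = 11.067 − 7.2 = 3.867; wedge = 149.08 − 110.41 = 38.67.
Welfare loss = ½ × 3.867 × 38.67 = $74.77 thousand.

$74.77 thousand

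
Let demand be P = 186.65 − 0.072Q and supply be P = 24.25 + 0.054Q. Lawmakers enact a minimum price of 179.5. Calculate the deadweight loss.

Competitive equilibrium: 186.65 − 0.072Q = 24.25 + 0.054Q → Q* = 1288.88889, P* = 93.85.
At the floor P = 179.5, quantity demanded = (186.65 − 179.5)/0.072 = 99.30556.
Sellers' marginal cost at Q' = 99.30556: 24.25 + 0.054·99.30556 = 29.6125.
ΔQ = 1288.88889 − 99.30556 = 1189.58333; wedge = 179.5 − 29.6125 = 149.8875.
DWL = ½ × 1189.58333 × 149.8875 = 89151.84.

89151.84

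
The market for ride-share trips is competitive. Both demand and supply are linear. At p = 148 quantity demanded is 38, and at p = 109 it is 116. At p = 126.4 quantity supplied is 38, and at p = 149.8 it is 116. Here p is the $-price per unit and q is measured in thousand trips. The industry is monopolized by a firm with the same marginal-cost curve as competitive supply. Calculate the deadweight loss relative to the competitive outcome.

Demand slope = (109 − 148)/(116 − 38) = −0.5, so p = 167 − 0.5q.
Supply slope = (149.8 − 126.4)/(116 − 38) = 0.3, so p = 115 + 0.3q.
Competitive equilibrium: 167 − 0.5q = 115 + 0.3q → q* = 65, p* = 134.5.
Marginal revenue: MR = 167 − q. Set MR = MC: 167 − q = 115 + 0.3q → q_m = 40.
Price p_m = 167 − 0.5·40 = 147; MC(q_m) = 115 + 0.3·40 = 127.
Competitive q* = 65, so Δq = 25; wedge = 147 − 127 = 20.
Deadweight loss = ½ × 25 × 20 = $250 thousand.

$250 thousand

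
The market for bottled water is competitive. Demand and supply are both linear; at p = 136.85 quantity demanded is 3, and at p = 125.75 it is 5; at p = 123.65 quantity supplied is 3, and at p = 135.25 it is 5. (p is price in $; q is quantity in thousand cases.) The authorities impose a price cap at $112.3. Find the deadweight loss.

$55.24 thousand

Demand slope = (125.75 − 136.85)/(5 − 3) = −5.55, so p = 153.5 − 5.55q.
Supply slope = (135.25 − 123.65)/(5 − 3) = 5.8, so p = 106.25 + 5.8q.
Competitive equilibrium: 153.5 − 5.55q = 106.25 + 5.8q → q* = 4.163, p* = 130.3954.
At the ceiling p = 112.3, quantity supplied = (112.3 − 106.25)/5.8 = 1.0431.
Willingness to pay at q' = 1.0431: 153.5 − 5.55·1.0431 = 147.7108.
Δq = 4.163 − 1.0431 = 3.1199; wedge = 147.7108 − 112.3 = 35.4108.
DWL = ½ × 3.1199 × 35.4108 = $55.24 thousand.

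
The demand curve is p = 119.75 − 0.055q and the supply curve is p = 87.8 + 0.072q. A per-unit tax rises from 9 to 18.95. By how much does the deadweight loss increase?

1094.89

Competitive equilibrium: 119.75 − 0.055q = 87.8 + 0.072q → q* = 251.5748, p* = 105.9134.
For a per-unit tax t: Δq = t/0.127, so DWL = ½·t·(t/0.127) = t²/0.254.
At t = 9: DWL = 318.898. At t = 18.95: DWL = 1413.789.
Increase = 1413.789 − 318.898 = 1094.89.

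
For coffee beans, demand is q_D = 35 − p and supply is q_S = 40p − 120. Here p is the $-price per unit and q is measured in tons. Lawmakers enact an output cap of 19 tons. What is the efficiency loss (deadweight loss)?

In inverse form: demand p = 35 − q, supply p = 3 + 0.025q.
Competitive equilibrium: 35 − q = 3 + 0.025q → q* = 31.2195, p* = 3.7805.
At q = 19: demand price = 35 − 1·19 = 16; supply price = 3 + 0.025·19 = 3.475.
Δq = 31.2195 − 19 = 12.2195; wedge = 16 − 3.475 = 12.525.
The triangle = ½ × 12.2195 × 12.525 = $76.52.

$76.52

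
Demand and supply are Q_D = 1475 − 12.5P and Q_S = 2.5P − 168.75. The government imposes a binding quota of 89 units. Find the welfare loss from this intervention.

In inverse form: demand P = 118 − 0.08Q, supply P = 67.5 + 0.4Q.
Competitive equilibrium: 118 − 0.08Q = 67.5 + 0.4Q → Q* = 105.2083, P* = 109.5833.
At Q = 89: demand price = 118 − 0.08·89 = 110.88; supply price = 67.5 + 0.4·89 = 103.1.
ΔQ = 105.2083 − 89 = 16.2083; wedge = 110.88 − 103.1 = 7.78.
The triangle = ½ × 16.2083 × 7.78 = 63.05.

63.05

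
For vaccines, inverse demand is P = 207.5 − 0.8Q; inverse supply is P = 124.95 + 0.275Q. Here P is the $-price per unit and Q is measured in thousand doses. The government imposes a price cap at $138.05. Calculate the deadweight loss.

$456.86 thousand

Competitive equilibrium: 207.5 − 0.8Q = 124.95 + 0.275Q → Q* = 76.7907, P* = 146.0674.
At the ceiling P = 138.05, quantity supplied = (138.05 − 124.95)/0.275 = 47.6364.
Willingness to pay at Q' = 47.6364: 207.5 − 0.8·47.6364 = 169.3909.
ΔQ = 76.7907 − 47.6364 = 29.1543; wedge = 169.3909 − 138.05 = 31.3409.
Welfare loss = ½ × 29.1543 × 31.3409 = $456.86 thousand.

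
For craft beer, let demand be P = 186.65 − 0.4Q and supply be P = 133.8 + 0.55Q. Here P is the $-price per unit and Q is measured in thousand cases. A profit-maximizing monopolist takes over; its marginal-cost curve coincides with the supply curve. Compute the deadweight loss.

Competitive equilibrium: 186.65 − 0.4Q = 133.8 + 0.55Q → Q* = 55.6316, P* = 164.3974.
Marginal revenue: MR = 186.65 − 0.8Q. Set MR = MC: 186.65 − 0.8Q = 133.8 + 0.55Q → Q_m = 39.1481.
Price P_m = 186.65 − 0.4·39.1481 = 170.9908; MC(Q_m) = 133.8 + 0.55·39.1481 = 155.3315.
Competitive Q* = 55.6316, so ΔQ = 16.4835; wedge = 170.9908 − 155.3315 = 15.6593.
Welfare loss = ½ × 16.4835 × 15.6593 = $129.06 thousand.

$129.06 thousand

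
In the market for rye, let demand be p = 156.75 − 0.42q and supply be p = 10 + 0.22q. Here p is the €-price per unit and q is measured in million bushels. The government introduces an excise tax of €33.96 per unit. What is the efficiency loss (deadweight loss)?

Competitive equilibrium: 156.75 − 0.42q = 10 + 0.22q → q* = 229.2969, p* = 60.4453.
With the tax, the buyer price exceeds the seller price by 33.96: (156.75 − 0.42q) − (10 + 0.22q) = 33.96 → q' = 176.2344.
Δq = 229.2969 − 176.2344 = 53.0625; the wedge equals the tax, 33.96.
The triangle = ½ × 53.0625 × 33.96 = €901 million.

€901 million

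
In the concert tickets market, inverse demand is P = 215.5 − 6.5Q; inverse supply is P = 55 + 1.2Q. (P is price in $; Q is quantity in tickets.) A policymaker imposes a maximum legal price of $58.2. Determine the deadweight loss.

Competitive equilibrium: 215.5 − 6.5Q = 55 + 1.2Q → Q* = 20.8442, P* = 80.013.
At the ceiling P = 58.2, quantity supplied = (58.2 − 55)/1.2 = 2.6667.
Willingness to pay at Q' = 2.6667: 215.5 − 6.5·2.6667 = 198.1665.
ΔQ = 20.8442 − 2.6667 = 18.1775; wedge = 198.1665 − 58.2 = 139.9665.
Deadweight loss = ½ × 18.1775 × 139.9665 = $1272.12.

$1272.12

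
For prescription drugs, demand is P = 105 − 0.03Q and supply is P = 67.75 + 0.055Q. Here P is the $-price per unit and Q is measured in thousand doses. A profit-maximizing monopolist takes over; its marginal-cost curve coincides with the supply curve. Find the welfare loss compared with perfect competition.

$555.46 thousand

Competitive equilibrium: 105 − 0.03Q = 67.75 + 0.055Q → Q* = 438.2353, P* = 91.8529.
Marginal revenue: MR = 105 − 0.06Q. Set MR = MC: 105 − 0.06Q = 67.75 + 0.055Q → Q_m = 323.913.
Price P_m = 105 − 0.03·323.913 = 95.2826; MC(Q_m) = 67.75 + 0.055·323.913 = 85.5652.
Competitive Q* = 438.2353, so ΔQ = 114.3223; wedge = 95.2826 − 85.5652 = 9.7174.
Welfare loss = ½ × 114.3223 × 9.7174 = $555.46 thousand.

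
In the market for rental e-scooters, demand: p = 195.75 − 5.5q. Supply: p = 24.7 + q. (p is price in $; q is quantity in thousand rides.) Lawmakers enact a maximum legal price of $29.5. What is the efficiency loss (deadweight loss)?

$1504.46 thousand

Competitive equilibrium: 195.75 − 5.5q = 24.7 + q → q* = 26.3154, p* = 51.0154.
At the ceiling p = 29.5, quantity supplied = (29.5 − 24.7)/1 = 4.8.
Willingness to pay at q' = 4.8: 195.75 − 5.5·4.8 = 169.35.
Δq = 26.3154 − 4.8 = 21.5154; wedge = 169.35 − 29.5 = 139.85.
Deadweight loss = ½ × 21.5154 × 139.85 = $1504.46 thousand.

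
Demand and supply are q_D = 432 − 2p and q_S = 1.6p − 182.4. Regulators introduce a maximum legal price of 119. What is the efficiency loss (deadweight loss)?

3844

In inverse form: demand p = 216 − 0.5q, supply p = 114 + 0.625q.
Competitive equilibrium: 216 − 0.5q = 114 + 0.625q → q* = 90.6667, p* = 170.6667.
At the ceiling p = 119, quantity supplied = (119 − 114)/0.625 = 8.
Willingness to pay at q' = 8: 216 − 0.5·8 = 212.
Δq = 90.6667 − 8 = 82.6667; wedge = 212 − 119 = 93.
Deadweight loss = ½ × 82.6667 × 93 = 3844.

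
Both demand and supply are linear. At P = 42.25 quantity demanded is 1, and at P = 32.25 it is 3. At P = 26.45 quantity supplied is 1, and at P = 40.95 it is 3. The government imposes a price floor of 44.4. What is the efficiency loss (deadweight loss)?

Demand slope = (32.25 − 42.25)/(3 − 1) = −5, so P = 47.25 − 5Q.
Supply slope = (40.95 − 26.45)/(3 − 1) = 7.25, so P = 19.2 + 7.25Q.
Competitive equilibrium: 47.25 − 5Q = 19.2 + 7.25Q → Q* = 2.2898, P* = 35.801.
At the floor P = 44.4, quantity demanded = (47.25 − 44.4)/5 = 0.57.
Sellers' marginal cost at Q' = 0.57: 19.2 + 7.25·0.57 = 23.3325.
ΔQ = 2.2898 − 0.57 = 1.7198; wedge = 44.4 − 23.3325 = 21.0675.
Welfare loss = ½ × 1.7198 × 21.0675 = 18.12.

18.12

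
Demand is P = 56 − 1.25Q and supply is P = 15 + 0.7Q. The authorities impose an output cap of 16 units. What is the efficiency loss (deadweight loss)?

24.63

Competitive equilibrium: 56 − 1.25Q = 15 + 0.7Q → Q* = 21.0256, P* = 29.7179.
At Q = 16: demand price = 56 − 1.25·16 = 36; supply price = 15 + 0.7·16 = 26.2.
ΔQ = 21.0256 − 16 = 5.0256; wedge = 36 − 26.2 = 9.8.
The triangle = ½ × 5.0256 × 9.8 = 24.63.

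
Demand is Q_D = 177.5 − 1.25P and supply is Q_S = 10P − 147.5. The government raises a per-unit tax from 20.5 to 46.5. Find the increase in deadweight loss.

967.78

In inverse form: demand P = 142 − 0.8Q, supply P = 14.75 + 0.1Q.
Competitive equilibrium: 142 − 0.8Q = 14.75 + 0.1Q → Q* = 141.3889, P* = 28.8889.
For a per-unit tax t: ΔQ = t/0.9, so DWL = ½·t·(t/0.9) = t²/1.8.
At t = 20.5: DWL = 233.472. At t = 46.5: DWL = 1201.25.
Increase = 1201.25 − 233.472 = 967.78.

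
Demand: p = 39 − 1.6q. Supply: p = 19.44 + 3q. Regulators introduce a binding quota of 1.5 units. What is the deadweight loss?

17.42

Competitive equilibrium: 39 − 1.6q = 19.44 + 3q → q* = 4.2522, p* = 32.1965.
At q = 1.5: demand price = 39 − 1.6·1.5 = 36.6; supply price = 19.44 + 3·1.5 = 23.94.
Δq = 4.2522 − 1.5 = 2.7522; wedge = 36.6 − 23.94 = 12.66.
The triangle = ½ × 2.7522 × 12.66 = 17.42.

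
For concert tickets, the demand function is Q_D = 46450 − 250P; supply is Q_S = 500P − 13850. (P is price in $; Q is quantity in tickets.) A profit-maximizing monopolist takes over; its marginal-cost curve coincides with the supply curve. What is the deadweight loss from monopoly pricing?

$333274.80

In inverse form: demand P = 185.8 − 0.004Q, supply P = 27.7 + 0.002Q.
Competitive equilibrium: 185.8 − 0.004Q = 27.7 + 0.002Q → Q* = 26350, P* = 80.4.
Marginal revenue: MR = 185.8 − 0.008Q. Set MR = MC: 185.8 − 0.008Q = 27.7 + 0.002Q → Q_m = 15810.
Price P_m = 185.8 − 0.004·15810 = 122.56; MC(Q_m) = 27.7 + 0.002·15810 = 59.32.
Competitive Q* = 26350, so ΔQ = 10540; wedge = 122.56 − 59.32 = 63.24.
Welfare loss = ½ × 10540 × 63.24 = $333274.80.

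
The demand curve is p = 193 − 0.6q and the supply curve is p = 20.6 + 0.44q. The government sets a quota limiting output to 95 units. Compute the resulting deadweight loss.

2604.31

Competitive equilibrium: 193 − 0.6q = 20.6 + 0.44q → q* = 165.7692, p* = 93.5385.
At q = 95: demand price = 193 − 0.6·95 = 136; supply price = 20.6 + 0.44·95 = 62.4.
Δq = 165.7692 − 95 = 70.7692; wedge = 136 − 62.4 = 73.6.
Deadweight loss = ½ × 70.7692 × 73.6 = 2604.31.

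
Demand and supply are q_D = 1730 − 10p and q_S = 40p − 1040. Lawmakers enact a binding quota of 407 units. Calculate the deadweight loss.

36960.06

In inverse form: demand p = 173 − 0.1q, supply p = 26 + 0.025q.
Competitive equilibrium: 173 − 0.1q = 26 + 0.025q → q* = 1176, p* = 55.4.
At q = 407: demand price = 173 − 0.1·407 = 132.3; supply price = 26 + 0.025·407 = 36.175.
Δq = 1176 − 407 = 769; wedge = 132.3 − 36.175 = 96.125.
DWL = ½ × 769 × 96.125 = 36960.06.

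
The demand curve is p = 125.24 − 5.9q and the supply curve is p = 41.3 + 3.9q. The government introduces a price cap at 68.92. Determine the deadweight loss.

Competitive equilibrium: 125.24 − 5.9q = 41.3 + 3.9q → q* = 8.5653, p* = 74.7047.
At the ceiling p = 68.92, quantity supplied = (68.92 − 41.3)/3.9 = 7.0821.
Willingness to pay at q' = 7.0821: 125.24 − 5.9·7.0821 = 83.4556.
Δq = 8.5653 − 7.0821 = 1.4832; wedge = 83.4556 − 68.92 = 14.5356.
Welfare loss = ½ × 1.4832 × 14.5356 = 10.78.

10.78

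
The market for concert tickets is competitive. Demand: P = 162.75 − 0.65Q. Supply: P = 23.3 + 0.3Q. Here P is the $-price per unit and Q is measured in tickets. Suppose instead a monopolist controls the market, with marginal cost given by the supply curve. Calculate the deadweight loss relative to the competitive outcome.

Competitive equilibrium: 162.75 − 0.65Q = 23.3 + 0.3Q → Q* = 146.7895, P* = 67.3368.
Marginal revenue: MR = 162.75 − 1.3Q. Set MR = MC: 162.75 − 1.3Q = 23.3 + 0.3Q → Q_m = 87.1563.
Price P_m = 162.75 − 0.65·87.1563 = 106.0984; MC(Q_m) = 23.3 + 0.3·87.1563 = 49.4469.
Competitive Q* = 146.7895, so ΔQ = 59.6332; wedge = 106.0984 − 49.4469 = 56.6515.
Deadweight loss = ½ × 59.6332 × 56.6515 = $1689.16.

$1689.16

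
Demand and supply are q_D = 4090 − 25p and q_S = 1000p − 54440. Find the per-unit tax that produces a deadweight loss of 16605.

36.9

In inverse form: demand p = 163.6 − 0.04q, supply p = 54.44 + 0.001q.
Competitive equilibrium: 163.6 − 0.04q = 54.44 + 0.001q → q* = 2662.439, p* = 57.1024.
A tax t gives Δq = t/0.041 and wedge t, so DWL = t²/0.082.
t²/0.082 = 16605 → t² = 1361.61 → t = 36.9.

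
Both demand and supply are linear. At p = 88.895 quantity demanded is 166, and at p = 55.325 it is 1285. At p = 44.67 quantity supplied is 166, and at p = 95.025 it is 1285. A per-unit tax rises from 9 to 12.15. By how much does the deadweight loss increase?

Demand slope = (55.325 − 88.895)/(1285 − 166) = −0.03, so p = 93.875 − 0.03q.
Supply slope = (95.025 − 44.67)/(1285 − 166) = 0.045, so p = 37.2 + 0.045q.
Competitive equilibrium: 93.875 − 0.03q = 37.2 + 0.045q → q* = 755.6667, p* = 71.205.
For a per-unit tax t: Δq = t/0.075, so DWL = ½·t·(t/0.075) = t²/0.15.
At t = 9: DWL = 540. At t = 12.15: DWL = 984.15.
Increase = 984.15 − 540 = 444.15.

444.15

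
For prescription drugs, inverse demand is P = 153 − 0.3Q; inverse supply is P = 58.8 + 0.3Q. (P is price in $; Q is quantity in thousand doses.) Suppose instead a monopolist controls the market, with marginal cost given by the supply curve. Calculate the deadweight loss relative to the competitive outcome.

$821.63 thousand

Competitive equilibrium: 153 − 0.3Q = 58.8 + 0.3Q → Q* = 157, P* = 105.9.
Marginal revenue: MR = 153 − 0.6Q. Set MR = MC: 153 − 0.6Q = 58.8 + 0.3Q → Q_m = 104.6667.
Price P_m = 153 − 0.3·104.6667 = 121.6; MC(Q_m) = 58.8 + 0.3·104.6667 = 90.2.
Competitive Q* = 157, so ΔQ = 52.3333; wedge = 121.6 − 90.2 = 31.4.
DWL = ½ × 52.3333 × 31.4 = $821.63 thousand.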